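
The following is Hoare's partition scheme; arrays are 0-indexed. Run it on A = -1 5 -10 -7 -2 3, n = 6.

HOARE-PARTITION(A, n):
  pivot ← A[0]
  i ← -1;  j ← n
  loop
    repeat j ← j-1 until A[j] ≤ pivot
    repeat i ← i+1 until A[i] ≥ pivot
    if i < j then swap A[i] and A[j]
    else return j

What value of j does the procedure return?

2

pivot=-1
j stops at 4 (-2), i stops at 0 (-1); swap ⇒ -2 5 -10 -7 -1 3
j stops at 3 (-7), i stops at 1 (5); swap ⇒ -2 -7 -10 5 -1 3
j stops at 2, i stops at 3; i≥j ⇒ return 2. A=-2 -7 -10 5 -1 3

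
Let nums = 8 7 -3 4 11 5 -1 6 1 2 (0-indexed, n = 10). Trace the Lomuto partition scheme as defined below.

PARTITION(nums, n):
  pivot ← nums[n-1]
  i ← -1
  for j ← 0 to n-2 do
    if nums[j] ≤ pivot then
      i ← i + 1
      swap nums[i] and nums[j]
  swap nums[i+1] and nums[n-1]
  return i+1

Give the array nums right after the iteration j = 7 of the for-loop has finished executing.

-3 -1 8 4 11 5 7 6 1 2

pivot = nums[9] = 2; i = -1
j=0: nums[0]=8 > 2 → no swap
j=1: nums[1]=7 > 2 → no swap
j=2: nums[2]=-3 ≤ 2 → i=0, swap nums[0],nums[2] → -3 7 8 4 11 5 -1 6 1 2
j=3: nums[3]=4 > 2 → no swap
j=4: nums[4]=11 > 2 → no swap
j=5: nums[5]=5 > 2 → no swap
j=6: nums[6]=-1 ≤ 2 → i=1, swap nums[1],nums[6] → -3 -1 8 4 11 5 7 6 1 2
j=7: nums[7]=6 > 2 → no swap
(after j=7) nums = -3 -1 8 4 11 5 7 6 1 2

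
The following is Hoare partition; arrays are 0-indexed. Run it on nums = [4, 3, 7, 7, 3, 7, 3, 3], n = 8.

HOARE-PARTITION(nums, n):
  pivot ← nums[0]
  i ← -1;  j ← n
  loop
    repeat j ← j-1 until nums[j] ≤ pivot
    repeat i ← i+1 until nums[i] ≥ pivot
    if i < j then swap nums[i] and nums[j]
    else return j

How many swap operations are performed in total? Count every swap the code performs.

pivot=4
j stops at 7 (3), i stops at 0 (4); swap ⇒ [3, 3, 7, 7, 3, 7, 3, 4]
j stops at 6 (3), i stops at 2 (7); swap ⇒ [3, 3, 3, 7, 3, 7, 7, 4]
j stops at 4 (3), i stops at 3 (7); swap ⇒ [3, 3, 3, 3, 7, 7, 7, 4]
j stops at 3, i stops at 4; i≥j ⇒ return 3. nums=[3, 3, 3, 3, 7, 7, 7, 4]

3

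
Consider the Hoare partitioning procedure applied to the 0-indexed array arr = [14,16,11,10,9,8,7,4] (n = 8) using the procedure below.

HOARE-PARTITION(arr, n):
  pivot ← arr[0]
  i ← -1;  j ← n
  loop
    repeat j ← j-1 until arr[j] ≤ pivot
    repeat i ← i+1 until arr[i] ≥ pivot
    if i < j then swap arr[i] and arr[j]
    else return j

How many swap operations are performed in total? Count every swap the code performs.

pivot = arr[0] = 14; i = -1, j = 8
j→7 (arr[7]=4≤14), i→0 (arr[0]=14≥14); i<j, swap → [4,16,11,10,9,8,7,14]
j→6 (arr[6]=7≤14), i→1 (arr[1]=16≥14); i<j, swap → [4,7,11,10,9,8,16,14]
j→5, i→6; i≥j, return j=5. arr = [4,7,11,10,9,8,16,14]

2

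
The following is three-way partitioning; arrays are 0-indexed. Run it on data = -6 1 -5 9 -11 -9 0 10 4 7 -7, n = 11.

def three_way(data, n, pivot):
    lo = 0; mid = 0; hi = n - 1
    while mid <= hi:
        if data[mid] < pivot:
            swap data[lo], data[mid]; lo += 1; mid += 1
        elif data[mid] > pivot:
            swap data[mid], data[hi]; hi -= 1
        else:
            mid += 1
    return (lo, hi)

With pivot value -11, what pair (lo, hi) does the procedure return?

(0, 0)

pivot = -11; lo=0, mid=0, hi=10
data[mid]=-6>-11: swap data[0],data[10]; hi=9 → -7 1 -5 9 -11 -9 0 10 4 7 -6
data[mid]=-7>-11: swap data[0],data[9]; hi=8 → 7 1 -5 9 -11 -9 0 10 4 -7 -6
data[mid]=7>-11: swap data[0],data[8]; hi=7 → 4 1 -5 9 -11 -9 0 10 7 -7 -6
data[mid]=4>-11: swap data[0],data[7]; hi=6 → 10 1 -5 9 -11 -9 0 4 7 -7 -6
data[mid]=10>-11: swap data[0],data[6]; hi=5 → 0 1 -5 9 -11 -9 10 4 7 -7 -6
data[mid]=0>-11: swap data[0],data[5]; hi=4 → -9 1 -5 9 -11 0 10 4 7 -7 -6
data[mid]=-9>-11: swap data[0],data[4]; hi=3 → -11 1 -5 9 -9 0 10 4 7 -7 -6
data[mid]=-11=-11: mid=1
data[mid]=1>-11: swap data[1],data[3]; hi=2 → -11 9 -5 1 -9 0 10 4 7 -7 -6
data[mid]=9>-11: swap data[1],data[2]; hi=1 → -11 -5 9 1 -9 0 10 4 7 -7 -6
data[mid]=-5>-11: swap data[1],data[1]; hi=0 → -11 -5 9 1 -9 0 10 4 7 -7 -6
end: lo=0, hi=0; data = -11 -5 9 1 -9 0 10 4 7 -7 -6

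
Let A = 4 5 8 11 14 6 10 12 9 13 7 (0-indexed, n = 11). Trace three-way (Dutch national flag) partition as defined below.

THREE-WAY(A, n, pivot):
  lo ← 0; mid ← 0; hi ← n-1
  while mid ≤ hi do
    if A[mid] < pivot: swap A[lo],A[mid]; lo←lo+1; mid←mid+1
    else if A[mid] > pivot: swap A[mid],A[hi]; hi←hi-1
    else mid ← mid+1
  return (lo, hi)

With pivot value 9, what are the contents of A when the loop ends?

lo=0 mid=0 hi=10
4<9: swap(0,0), lo=1 mid=1 ⇒ 4 5 8 11 14 6 10 12 9 13 7
5<9: swap(1,1), lo=2 mid=2 ⇒ 4 5 8 11 14 6 10 12 9 13 7
8<9: swap(2,2), lo=3 mid=3 ⇒ 4 5 8 11 14 6 10 12 9 13 7
11>9: swap(3,10), hi=9 ⇒ 4 5 8 7 14 6 10 12 9 13 11
7<9: swap(3,3), lo=4 mid=4 ⇒ 4 5 8 7 14 6 10 12 9 13 11
14>9: swap(4,9), hi=8 ⇒ 4 5 8 7 13 6 10 12 9 14 11
13>9: swap(4,8), hi=7 ⇒ 4 5 8 7 9 6 10 12 13 14 11
9=9: mid=5
6<9: swap(4,5), lo=5 mid=6 ⇒ 4 5 8 7 6 9 10 12 13 14 11
10>9: swap(6,7), hi=6 ⇒ 4 5 8 7 6 9 12 10 13 14 11
12>9: swap(6,6), hi=5 ⇒ 4 5 8 7 6 9 12 10 13 14 11
done. lo=5 hi=5; A=4 5 8 7 6 9 12 10 13 14 11

4 5 8 7 6 9 12 10 13 14 11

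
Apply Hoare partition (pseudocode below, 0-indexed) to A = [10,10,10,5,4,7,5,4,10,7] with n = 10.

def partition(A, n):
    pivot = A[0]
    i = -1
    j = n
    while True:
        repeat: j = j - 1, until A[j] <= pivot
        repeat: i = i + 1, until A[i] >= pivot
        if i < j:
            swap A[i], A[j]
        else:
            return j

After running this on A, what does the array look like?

[7,10,4,5,4,7,5,10,10,10]

pivot=10
j stops at 9 (7), i stops at 0 (10); swap ⇒ [7,10,10,5,4,7,5,4,10,10]
j stops at 8 (10), i stops at 1 (10); swap ⇒ [7,10,10,5,4,7,5,4,10,10]
j stops at 7 (4), i stops at 2 (10); swap ⇒ [7,10,4,5,4,7,5,10,10,10]
j stops at 6, i stops at 7; i≥j ⇒ return 6. A=[7,10,4,5,4,7,5,10,10,10]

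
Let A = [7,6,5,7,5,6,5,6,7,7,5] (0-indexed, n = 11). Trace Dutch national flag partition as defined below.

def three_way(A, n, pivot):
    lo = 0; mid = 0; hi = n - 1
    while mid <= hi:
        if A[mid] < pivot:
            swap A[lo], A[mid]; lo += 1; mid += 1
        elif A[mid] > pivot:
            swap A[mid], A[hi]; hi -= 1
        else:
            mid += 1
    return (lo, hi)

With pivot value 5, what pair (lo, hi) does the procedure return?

(0, 3)

pivot = 5; lo=0, mid=0, hi=10
A[mid]=7>5: swap A[0],A[10]; hi=9 → [5,6,5,7,5,6,5,6,7,7,7]
A[mid]=5=5: mid=1
A[mid]=6>5: swap A[1],A[9]; hi=8 → [5,7,5,7,5,6,5,6,7,6,7]
A[mid]=7>5: swap A[1],A[8]; hi=7 → [5,7,5,7,5,6,5,6,7,6,7]
A[mid]=7>5: swap A[1],A[7]; hi=6 → [5,6,5,7,5,6,5,7,7,6,7]
A[mid]=6>5: swap A[1],A[6]; hi=5 → [5,5,5,7,5,6,6,7,7,6,7]
A[mid]=5=5: mid=2
A[mid]=5=5: mid=3
A[mid]=7>5: swap A[3],A[5]; hi=4 → [5,5,5,6,5,7,6,7,7,6,7]
A[mid]=6>5: swap A[3],A[4]; hi=3 → [5,5,5,5,6,7,6,7,7,6,7]
A[mid]=5=5: mid=4
end: lo=0, hi=3; A = [5,5,5,5,6,7,6,7,7,6,7]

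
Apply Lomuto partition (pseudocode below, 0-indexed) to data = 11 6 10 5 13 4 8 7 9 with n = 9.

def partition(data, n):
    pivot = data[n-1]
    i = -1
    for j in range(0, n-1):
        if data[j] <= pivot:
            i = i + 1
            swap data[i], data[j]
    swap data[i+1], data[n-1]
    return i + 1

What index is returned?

5

pivot = data[8] = 9; i = -1
j=0: data[0]=11 > 9 → no swap
j=1: data[1]=6 ≤ 9 → i=0, swap data[0],data[1] → 6 11 10 5 13 4 8 7 9
j=2: data[2]=10 > 9 → no swap
j=3: data[3]=5 ≤ 9 → i=1, swap data[1],data[3] → 6 5 10 11 13 4 8 7 9
j=4: data[4]=13 > 9 → no swap
j=5: data[5]=4 ≤ 9 → i=2, swap data[2],data[5] → 6 5 4 11 13 10 8 7 9
j=6: data[6]=8 ≤ 9 → i=3, swap data[3],data[6] → 6 5 4 8 13 10 11 7 9
j=7: data[7]=7 ≤ 9 → i=4, swap data[4],data[7] → 6 5 4 8 7 10 11 13 9
final swap data[5],data[8] → 6 5 4 8 7 9 11 13 10; return 5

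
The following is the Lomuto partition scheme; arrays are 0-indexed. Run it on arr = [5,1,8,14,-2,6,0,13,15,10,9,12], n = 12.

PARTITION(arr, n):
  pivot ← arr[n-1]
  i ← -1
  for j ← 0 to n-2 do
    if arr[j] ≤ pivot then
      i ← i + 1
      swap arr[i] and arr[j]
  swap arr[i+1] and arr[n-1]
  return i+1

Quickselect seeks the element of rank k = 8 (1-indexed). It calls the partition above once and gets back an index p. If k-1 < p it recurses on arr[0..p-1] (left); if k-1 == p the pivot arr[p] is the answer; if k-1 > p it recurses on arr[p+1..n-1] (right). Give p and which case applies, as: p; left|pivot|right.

pivot = arr[11] = 12; i = -1
j=0: arr[0]=5 ≤ 12 → i=0, swap arr[0],arr[0] (no change) → [5,1,8,14,-2,6,0,13,15,10,9,12]
j=1: arr[1]=1 ≤ 12 → i=1, swap arr[1],arr[1] (no change) → [5,1,8,14,-2,6,0,13,15,10,9,12]
j=2: arr[2]=8 ≤ 12 → i=2, swap arr[2],arr[2] (no change) → [5,1,8,14,-2,6,0,13,15,10,9,12]
j=3: arr[3]=14 > 12 → no swap
j=4: arr[4]=-2 ≤ 12 → i=3, swap arr[3],arr[4] → [5,1,8,-2,14,6,0,13,15,10,9,12]
j=5: arr[5]=6 ≤ 12 → i=4, swap arr[4],arr[5] → [5,1,8,-2,6,14,0,13,15,10,9,12]
j=6: arr[6]=0 ≤ 12 → i=5, swap arr[5],arr[6] → [5,1,8,-2,6,0,14,13,15,10,9,12]
j=7: arr[7]=13 > 12 → no swap
j=8: arr[8]=15 > 12 → no swap
j=9: arr[9]=10 ≤ 12 → i=6, swap arr[6],arr[9] → [5,1,8,-2,6,0,10,13,15,14,9,12]
j=10: arr[10]=9 ≤ 12 → i=7, swap arr[7],arr[10] → [5,1,8,-2,6,0,10,9,15,14,13,12]
final swap arr[8],arr[11] → [5,1,8,-2,6,0,10,9,12,14,13,15]; return 8
p = 8; k-1 = 7 < 8 ⇒ left

8; left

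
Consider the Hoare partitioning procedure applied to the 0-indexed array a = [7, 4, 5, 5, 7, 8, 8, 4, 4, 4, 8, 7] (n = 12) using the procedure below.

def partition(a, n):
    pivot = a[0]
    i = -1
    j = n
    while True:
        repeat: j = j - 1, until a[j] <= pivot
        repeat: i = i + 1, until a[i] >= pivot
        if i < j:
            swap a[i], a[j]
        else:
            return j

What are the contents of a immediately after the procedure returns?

[7, 4, 5, 5, 4, 4, 4, 8, 8, 7, 8, 7]

pivot = a[0] = 7; i = -1, j = 12
j→11 (a[11]=7≤7), i→0 (a[0]=7≥7); i<j, swap → [7, 4, 5, 5, 7, 8, 8, 4, 4, 4, 8, 7]
j→9 (a[9]=4≤7), i→4 (a[4]=7≥7); i<j, swap → [7, 4, 5, 5, 4, 8, 8, 4, 4, 7, 8, 7]
j→8 (a[8]=4≤7), i→5 (a[5]=8≥7); i<j, swap → [7, 4, 5, 5, 4, 4, 8, 4, 8, 7, 8, 7]
j→7 (a[7]=4≤7), i→6 (a[6]=8≥7); i<j, swap → [7, 4, 5, 5, 4, 4, 4, 8, 8, 7, 8, 7]
j→6, i→7; i≥j, return j=6. a = [7, 4, 5, 5, 4, 4, 4, 8, 8, 7, 8, 7]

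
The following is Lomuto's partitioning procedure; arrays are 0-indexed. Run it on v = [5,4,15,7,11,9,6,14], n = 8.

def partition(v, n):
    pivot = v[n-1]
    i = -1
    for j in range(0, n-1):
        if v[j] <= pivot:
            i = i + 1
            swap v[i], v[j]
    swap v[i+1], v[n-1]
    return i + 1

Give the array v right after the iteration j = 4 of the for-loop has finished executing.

[5,4,7,11,15,9,6,14]

pivot = v[7] = 14; i = -1
j=0: v[0]=5 ≤ 14 → i=0, swap v[0],v[0] (no change) → [5,4,15,7,11,9,6,14]
j=1: v[1]=4 ≤ 14 → i=1, swap v[1],v[1] (no change) → [5,4,15,7,11,9,6,14]
j=2: v[2]=15 > 14 → no swap
j=3: v[3]=7 ≤ 14 → i=2, swap v[2],v[3] → [5,4,7,15,11,9,6,14]
j=4: v[4]=11 ≤ 14 → i=3, swap v[3],v[4] → [5,4,7,11,15,9,6,14]
(after j=4) v = [5,4,7,11,15,9,6,14]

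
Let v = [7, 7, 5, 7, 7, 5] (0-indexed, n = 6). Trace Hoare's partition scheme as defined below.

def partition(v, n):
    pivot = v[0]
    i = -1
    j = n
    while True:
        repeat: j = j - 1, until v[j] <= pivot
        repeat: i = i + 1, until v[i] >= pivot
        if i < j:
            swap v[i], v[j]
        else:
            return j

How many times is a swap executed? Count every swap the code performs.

2

pivot=7
j stops at 5 (5), i stops at 0 (7); swap ⇒ [5, 7, 5, 7, 7, 7]
j stops at 4 (7), i stops at 1 (7); swap ⇒ [5, 7, 5, 7, 7, 7]
j stops at 3, i stops at 3; i≥j ⇒ return 3. v=[5, 7, 5, 7, 7, 7]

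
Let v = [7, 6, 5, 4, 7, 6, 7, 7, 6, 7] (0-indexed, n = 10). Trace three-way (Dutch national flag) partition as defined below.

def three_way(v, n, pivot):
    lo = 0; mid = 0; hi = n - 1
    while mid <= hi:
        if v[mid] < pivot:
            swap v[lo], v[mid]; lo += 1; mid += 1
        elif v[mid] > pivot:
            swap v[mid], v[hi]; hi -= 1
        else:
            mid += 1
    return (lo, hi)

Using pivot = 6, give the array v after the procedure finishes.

lo=0 mid=0 hi=9
7>6: swap(0,9), hi=8 ⇒ [7, 6, 5, 4, 7, 6, 7, 7, 6, 7]
7>6: swap(0,8), hi=7 ⇒ [6, 6, 5, 4, 7, 6, 7, 7, 7, 7]
6=6: mid=1
6=6: mid=2
5<6: swap(0,2), lo=1 mid=3 ⇒ [5, 6, 6, 4, 7, 6, 7, 7, 7, 7]
4<6: swap(1,3), lo=2 mid=4 ⇒ [5, 4, 6, 6, 7, 6, 7, 7, 7, 7]
7>6: swap(4,7), hi=6 ⇒ [5, 4, 6, 6, 7, 6, 7, 7, 7, 7]
7>6: swap(4,6), hi=5 ⇒ [5, 4, 6, 6, 7, 6, 7, 7, 7, 7]
7>6: swap(4,5), hi=4 ⇒ [5, 4, 6, 6, 6, 7, 7, 7, 7, 7]
6=6: mid=5
done. lo=2 hi=4; v=[5, 4, 6, 6, 6, 7, 7, 7, 7, 7]

[5, 4, 6, 6, 6, 7, 7, 7, 7, 7]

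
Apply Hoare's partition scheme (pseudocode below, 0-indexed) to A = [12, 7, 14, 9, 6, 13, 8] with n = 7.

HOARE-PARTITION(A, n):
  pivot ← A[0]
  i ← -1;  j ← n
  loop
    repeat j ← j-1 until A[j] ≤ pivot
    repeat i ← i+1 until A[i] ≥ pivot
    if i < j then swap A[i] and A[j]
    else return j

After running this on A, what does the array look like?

[8, 7, 6, 9, 14, 13, 12]

pivot=12
j stops at 6 (8), i stops at 0 (12); swap ⇒ [8, 7, 14, 9, 6, 13, 12]
j stops at 4 (6), i stops at 2 (14); swap ⇒ [8, 7, 6, 9, 14, 13, 12]
j stops at 3, i stops at 4; i≥j ⇒ return 3. A=[8, 7, 6, 9, 14, 13, 12]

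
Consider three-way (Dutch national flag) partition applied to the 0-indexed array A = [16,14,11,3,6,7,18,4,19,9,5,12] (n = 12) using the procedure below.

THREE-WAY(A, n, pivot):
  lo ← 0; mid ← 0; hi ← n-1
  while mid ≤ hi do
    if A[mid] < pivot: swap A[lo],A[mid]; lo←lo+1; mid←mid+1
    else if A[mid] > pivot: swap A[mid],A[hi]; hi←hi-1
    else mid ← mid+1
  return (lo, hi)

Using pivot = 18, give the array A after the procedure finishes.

lo=0 mid=0 hi=11
16<18: swap(0,0), lo=1 mid=1 ⇒ [16,14,11,3,6,7,18,4,19,9,5,12]
14<18: swap(1,1), lo=2 mid=2 ⇒ [16,14,11,3,6,7,18,4,19,9,5,12]
11<18: swap(2,2), lo=3 mid=3 ⇒ [16,14,11,3,6,7,18,4,19,9,5,12]
3<18: swap(3,3), lo=4 mid=4 ⇒ [16,14,11,3,6,7,18,4,19,9,5,12]
6<18: swap(4,4), lo=5 mid=5 ⇒ [16,14,11,3,6,7,18,4,19,9,5,12]
7<18: swap(5,5), lo=6 mid=6 ⇒ [16,14,11,3,6,7,18,4,19,9,5,12]
18=18: mid=7
4<18: swap(6,7), lo=7 mid=8 ⇒ [16,14,11,3,6,7,4,18,19,9,5,12]
19>18: swap(8,11), hi=10 ⇒ [16,14,11,3,6,7,4,18,12,9,5,19]
12<18: swap(7,8), lo=8 mid=9 ⇒ [16,14,11,3,6,7,4,12,18,9,5,19]
9<18: swap(8,9), lo=9 mid=10 ⇒ [16,14,11,3,6,7,4,12,9,18,5,19]
5<18: swap(9,10), lo=10 mid=11 ⇒ [16,14,11,3,6,7,4,12,9,5,18,19]
done. lo=10 hi=10; A=[16,14,11,3,6,7,4,12,9,5,18,19]

[16,14,11,3,6,7,4,12,9,5,18,19]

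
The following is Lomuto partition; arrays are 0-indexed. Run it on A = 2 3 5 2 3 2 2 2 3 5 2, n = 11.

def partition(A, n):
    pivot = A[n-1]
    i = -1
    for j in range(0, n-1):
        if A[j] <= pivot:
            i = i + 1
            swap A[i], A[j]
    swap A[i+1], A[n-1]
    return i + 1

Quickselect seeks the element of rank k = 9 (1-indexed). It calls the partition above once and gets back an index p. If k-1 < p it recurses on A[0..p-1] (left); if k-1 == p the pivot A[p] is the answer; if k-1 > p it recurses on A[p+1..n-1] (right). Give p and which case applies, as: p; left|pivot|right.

pivot = A[10] = 2; i = -1
j=0: A[0]=2 ≤ 2 → i=0, swap A[0],A[0] (no change) → 2 3 5 2 3 2 2 2 3 5 2
j=1: A[1]=3 > 2 → no swap
j=2: A[2]=5 > 2 → no swap
j=3: A[3]=2 ≤ 2 → i=1, swap A[1],A[3] → 2 2 5 3 3 2 2 2 3 5 2
j=4: A[4]=3 > 2 → no swap
j=5: A[5]=2 ≤ 2 → i=2, swap A[2],A[5] → 2 2 2 3 3 5 2 2 3 5 2
j=6: A[6]=2 ≤ 2 → i=3, swap A[3],A[6] → 2 2 2 2 3 5 3 2 3 5 2
j=7: A[7]=2 ≤ 2 → i=4, swap A[4],A[7] → 2 2 2 2 2 5 3 3 3 5 2
j=8: A[8]=3 > 2 → no swap
j=9: A[9]=5 > 2 → no swap
final swap A[5],A[10] → 2 2 2 2 2 2 3 3 3 5 5; return 5
p = 5; k-1 = 8 > 5 ⇒ right

5; right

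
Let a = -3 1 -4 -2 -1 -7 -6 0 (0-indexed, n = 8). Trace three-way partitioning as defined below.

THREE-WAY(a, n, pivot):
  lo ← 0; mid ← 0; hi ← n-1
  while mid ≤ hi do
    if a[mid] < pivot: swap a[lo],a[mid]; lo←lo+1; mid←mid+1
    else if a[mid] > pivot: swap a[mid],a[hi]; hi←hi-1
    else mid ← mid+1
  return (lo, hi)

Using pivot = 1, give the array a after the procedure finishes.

-3 -4 -2 -1 -7 -6 0 1

lo=0 mid=0 hi=7
-3<1: swap(0,0), lo=1 mid=1 ⇒ -3 1 -4 -2 -1 -7 -6 0
1=1: mid=2
-4<1: swap(1,2), lo=2 mid=3 ⇒ -3 -4 1 -2 -1 -7 -6 0
-2<1: swap(2,3), lo=3 mid=4 ⇒ -3 -4 -2 1 -1 -7 -6 0
-1<1: swap(3,4), lo=4 mid=5 ⇒ -3 -4 -2 -1 1 -7 -6 0
-7<1: swap(4,5), lo=5 mid=6 ⇒ -3 -4 -2 -1 -7 1 -6 0
-6<1: swap(5,6), lo=6 mid=7 ⇒ -3 -4 -2 -1 -7 -6 1 0
0<1: swap(6,7), lo=7 mid=8 ⇒ -3 -4 -2 -1 -7 -6 0 1
done. lo=7 hi=7; a=-3 -4 -2 -1 -7 -6 0 1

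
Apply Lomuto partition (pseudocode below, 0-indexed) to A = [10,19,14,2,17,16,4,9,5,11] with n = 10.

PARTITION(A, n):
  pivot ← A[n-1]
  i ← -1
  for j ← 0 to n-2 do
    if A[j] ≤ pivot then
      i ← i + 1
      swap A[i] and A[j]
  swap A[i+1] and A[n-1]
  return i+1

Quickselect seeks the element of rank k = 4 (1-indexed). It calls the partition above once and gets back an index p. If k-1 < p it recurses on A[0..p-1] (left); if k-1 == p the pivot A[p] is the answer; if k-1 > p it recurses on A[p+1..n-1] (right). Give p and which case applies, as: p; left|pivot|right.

5; left

pivot=11, i=-1
j=0: 10≤11, i=0, swap(0,0) ⇒ [10,19,14,2,17,16,4,9,5,11]
j=1: 19>11, skip
j=2: 14>11, skip
j=3: 2≤11, i=1, swap(1,3) ⇒ [10,2,14,19,17,16,4,9,5,11]
j=4: 17>11, skip
j=5: 16>11, skip
j=6: 4≤11, i=2, swap(2,6) ⇒ [10,2,4,19,17,16,14,9,5,11]
j=7: 9≤11, i=3, swap(3,7) ⇒ [10,2,4,9,17,16,14,19,5,11]
j=8: 5≤11, i=4, swap(4,8) ⇒ [10,2,4,9,5,16,14,19,17,11]
swap(5,9) ⇒ [10,2,4,9,5,11,14,19,17,16]; return 5
p = 5; k-1 = 3 < 5 ⇒ left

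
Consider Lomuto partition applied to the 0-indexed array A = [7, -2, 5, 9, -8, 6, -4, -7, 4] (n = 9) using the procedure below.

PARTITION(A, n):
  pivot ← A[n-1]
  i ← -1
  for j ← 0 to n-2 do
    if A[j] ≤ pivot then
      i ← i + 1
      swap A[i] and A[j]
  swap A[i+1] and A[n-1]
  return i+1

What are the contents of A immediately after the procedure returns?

pivot=4, i=-1
j=0: 7>4, skip
j=1: -2≤4, i=0, swap(0,1) ⇒ [-2, 7, 5, 9, -8, 6, -4, -7, 4]
j=2: 5>4, skip
j=3: 9>4, skip
j=4: -8≤4, i=1, swap(1,4) ⇒ [-2, -8, 5, 9, 7, 6, -4, -7, 4]
j=5: 6>4, skip
j=6: -4≤4, i=2, swap(2,6) ⇒ [-2, -8, -4, 9, 7, 6, 5, -7, 4]
j=7: -7≤4, i=3, swap(3,7) ⇒ [-2, -8, -4, -7, 7, 6, 5, 9, 4]
swap(4,8) ⇒ [-2, -8, -4, -7, 4, 6, 5, 9, 7]; return 4

[-2, -8, -4, -7, 4, 6, 5, 9, 7]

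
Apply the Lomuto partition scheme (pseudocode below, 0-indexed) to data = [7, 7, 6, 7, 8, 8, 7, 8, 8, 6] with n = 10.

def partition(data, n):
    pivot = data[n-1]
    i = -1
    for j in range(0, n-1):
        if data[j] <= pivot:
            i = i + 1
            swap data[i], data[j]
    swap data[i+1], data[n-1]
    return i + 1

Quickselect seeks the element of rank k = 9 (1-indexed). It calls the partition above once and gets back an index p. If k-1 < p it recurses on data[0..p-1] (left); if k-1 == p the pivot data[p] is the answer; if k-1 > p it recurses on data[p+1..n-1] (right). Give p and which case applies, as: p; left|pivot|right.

pivot = data[9] = 6; i = -1
j=0: data[0]=7 > 6 → no swap
j=1: data[1]=7 > 6 → no swap
j=2: data[2]=6 ≤ 6 → i=0, swap data[0],data[2] → [6, 7, 7, 7, 8, 8, 7, 8, 8, 6]
j=3: data[3]=7 > 6 → no swap
j=4: data[4]=8 > 6 → no swap
j=5: data[5]=8 > 6 → no swap
j=6: data[6]=7 > 6 → no swap
j=7: data[7]=8 > 6 → no swap
j=8: data[8]=8 > 6 → no swap
final swap data[1],data[9] → [6, 6, 7, 7, 8, 8, 7, 8, 8, 7]; return 1
p = 1; k-1 = 8 > 1 ⇒ right

1; right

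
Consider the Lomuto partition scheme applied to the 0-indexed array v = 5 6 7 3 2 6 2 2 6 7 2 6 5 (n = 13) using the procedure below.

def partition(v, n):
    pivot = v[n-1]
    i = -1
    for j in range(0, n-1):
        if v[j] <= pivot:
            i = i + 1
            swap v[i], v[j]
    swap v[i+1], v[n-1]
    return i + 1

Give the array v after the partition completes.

5 3 2 2 2 2 5 7 6 7 6 6 6

pivot=5, i=-1
j=0: 5≤5, i=0, swap(0,0) ⇒ 5 6 7 3 2 6 2 2 6 7 2 6 5
j=1: 6>5, skip
j=2: 7>5, skip
j=3: 3≤5, i=1, swap(1,3) ⇒ 5 3 7 6 2 6 2 2 6 7 2 6 5
j=4: 2≤5, i=2, swap(2,4) ⇒ 5 3 2 6 7 6 2 2 6 7 2 6 5
j=5: 6>5, skip
j=6: 2≤5, i=3, swap(3,6) ⇒ 5 3 2 2 7 6 6 2 6 7 2 6 5
j=7: 2≤5, i=4, swap(4,7) ⇒ 5 3 2 2 2 6 6 7 6 7 2 6 5
j=8: 6>5, skip
j=9: 7>5, skip
j=10: 2≤5, i=5, swap(5,10) ⇒ 5 3 2 2 2 2 6 7 6 7 6 6 5
j=11: 6>5, skip
swap(6,12) ⇒ 5 3 2 2 2 2 5 7 6 7 6 6 6; return 6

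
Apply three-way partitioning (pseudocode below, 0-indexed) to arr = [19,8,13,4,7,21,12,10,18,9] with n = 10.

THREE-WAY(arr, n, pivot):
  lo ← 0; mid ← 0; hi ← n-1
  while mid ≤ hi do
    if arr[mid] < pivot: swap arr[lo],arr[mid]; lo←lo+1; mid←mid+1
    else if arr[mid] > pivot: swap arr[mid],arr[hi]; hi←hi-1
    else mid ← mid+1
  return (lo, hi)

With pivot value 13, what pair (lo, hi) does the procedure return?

pivot = 13; lo=0, mid=0, hi=9
arr[mid]=19>13: swap arr[0],arr[9]; hi=8 → [9,8,13,4,7,21,12,10,18,19]
arr[mid]=9<13: swap arr[0],arr[0]; lo=1,mid=1 → [9,8,13,4,7,21,12,10,18,19]
arr[mid]=8<13: swap arr[1],arr[1]; lo=2,mid=2 → [9,8,13,4,7,21,12,10,18,19]
arr[mid]=13=13: mid=3
arr[mid]=4<13: swap arr[2],arr[3]; lo=3,mid=4 → [9,8,4,13,7,21,12,10,18,19]
arr[mid]=7<13: swap arr[3],arr[4]; lo=4,mid=5 → [9,8,4,7,13,21,12,10,18,19]
arr[mid]=21>13: swap arr[5],arr[8]; hi=7 → [9,8,4,7,13,18,12,10,21,19]
arr[mid]=18>13: swap arr[5],arr[7]; hi=6 → [9,8,4,7,13,10,12,18,21,19]
arr[mid]=10<13: swap arr[4],arr[5]; lo=5,mid=6 → [9,8,4,7,10,13,12,18,21,19]
arr[mid]=12<13: swap arr[5],arr[6]; lo=6,mid=7 → [9,8,4,7,10,12,13,18,21,19]
end: lo=6, hi=6; arr = [9,8,4,7,10,12,13,18,21,19]

(6, 6)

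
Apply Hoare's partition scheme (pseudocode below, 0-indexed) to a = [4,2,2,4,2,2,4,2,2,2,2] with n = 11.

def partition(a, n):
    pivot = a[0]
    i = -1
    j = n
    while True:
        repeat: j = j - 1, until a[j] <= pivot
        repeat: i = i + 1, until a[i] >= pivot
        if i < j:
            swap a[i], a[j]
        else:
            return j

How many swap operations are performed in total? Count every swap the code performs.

3

pivot = a[0] = 4; i = -1, j = 11
j→10 (a[10]=2≤4), i→0 (a[0]=4≥4); i<j, swap → [2,2,2,4,2,2,4,2,2,2,4]
j→9 (a[9]=2≤4), i→3 (a[3]=4≥4); i<j, swap → [2,2,2,2,2,2,4,2,2,4,4]
j→8 (a[8]=2≤4), i→6 (a[6]=4≥4); i<j, swap → [2,2,2,2,2,2,2,2,4,4,4]
j→7, i→8; i≥j, return j=7. a = [2,2,2,2,2,2,2,2,4,4,4]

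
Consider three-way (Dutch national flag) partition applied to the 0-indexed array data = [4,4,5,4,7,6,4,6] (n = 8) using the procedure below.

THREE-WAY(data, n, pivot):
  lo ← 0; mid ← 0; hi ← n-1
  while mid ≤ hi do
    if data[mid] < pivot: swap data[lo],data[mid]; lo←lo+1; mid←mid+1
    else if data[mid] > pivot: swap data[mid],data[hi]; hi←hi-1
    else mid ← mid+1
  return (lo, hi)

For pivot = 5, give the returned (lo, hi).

(4, 4)

pivot = 5; lo=0, mid=0, hi=7
data[mid]=4<5: swap data[0],data[0]; lo=1,mid=1 → [4,4,5,4,7,6,4,6]
data[mid]=4<5: swap data[1],data[1]; lo=2,mid=2 → [4,4,5,4,7,6,4,6]
data[mid]=5=5: mid=3
data[mid]=4<5: swap data[2],data[3]; lo=3,mid=4 → [4,4,4,5,7,6,4,6]
data[mid]=7>5: swap data[4],data[7]; hi=6 → [4,4,4,5,6,6,4,7]
data[mid]=6>5: swap data[4],data[6]; hi=5 → [4,4,4,5,4,6,6,7]
data[mid]=4<5: swap data[3],data[4]; lo=4,mid=5 → [4,4,4,4,5,6,6,7]
data[mid]=6>5: swap data[5],data[5]; hi=4 → [4,4,4,4,5,6,6,7]
end: lo=4, hi=4; data = [4,4,4,4,5,6,6,7]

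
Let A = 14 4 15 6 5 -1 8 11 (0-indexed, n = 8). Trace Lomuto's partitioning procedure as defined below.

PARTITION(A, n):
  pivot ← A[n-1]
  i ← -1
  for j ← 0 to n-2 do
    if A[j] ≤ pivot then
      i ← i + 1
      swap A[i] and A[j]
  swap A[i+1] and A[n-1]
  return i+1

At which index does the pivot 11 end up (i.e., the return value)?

5

pivot = A[7] = 11; i = -1
j=0: A[0]=14 > 11 → no swap
j=1: A[1]=4 ≤ 11 → i=0, swap A[0],A[1] → 4 14 15 6 5 -1 8 11
j=2: A[2]=15 > 11 → no swap
j=3: A[3]=6 ≤ 11 → i=1, swap A[1],A[3] → 4 6 15 14 5 -1 8 11
j=4: A[4]=5 ≤ 11 → i=2, swap A[2],A[4] → 4 6 5 14 15 -1 8 11
j=5: A[5]=-1 ≤ 11 → i=3, swap A[3],A[5] → 4 6 5 -1 15 14 8 11
j=6: A[6]=8 ≤ 11 → i=4, swap A[4],A[6] → 4 6 5 -1 8 14 15 11
final swap A[5],A[7] → 4 6 5 -1 8 11 15 14; return 5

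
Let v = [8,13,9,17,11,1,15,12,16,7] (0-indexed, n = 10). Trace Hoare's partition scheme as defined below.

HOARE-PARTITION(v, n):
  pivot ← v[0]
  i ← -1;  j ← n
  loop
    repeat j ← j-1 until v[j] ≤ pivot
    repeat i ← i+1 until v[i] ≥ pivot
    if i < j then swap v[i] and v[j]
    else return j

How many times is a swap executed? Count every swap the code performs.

pivot = v[0] = 8; i = -1, j = 10
j→9 (v[9]=7≤8), i→0 (v[0]=8≥8); i<j, swap → [7,13,9,17,11,1,15,12,16,8]
j→5 (v[5]=1≤8), i→1 (v[1]=13≥8); i<j, swap → [7,1,9,17,11,13,15,12,16,8]
j→1, i→2; i≥j, return j=1. v = [7,1,9,17,11,13,15,12,16,8]

2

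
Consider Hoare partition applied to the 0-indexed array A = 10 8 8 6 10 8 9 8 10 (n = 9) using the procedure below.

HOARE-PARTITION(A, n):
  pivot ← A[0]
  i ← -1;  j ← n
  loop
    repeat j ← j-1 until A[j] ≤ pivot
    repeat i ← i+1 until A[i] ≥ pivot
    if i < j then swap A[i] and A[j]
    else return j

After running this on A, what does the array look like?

pivot=10
j stops at 8 (10), i stops at 0 (10); swap ⇒ 10 8 8 6 10 8 9 8 10
j stops at 7 (8), i stops at 4 (10); swap ⇒ 10 8 8 6 8 8 9 10 10
j stops at 6, i stops at 7; i≥j ⇒ return 6. A=10 8 8 6 8 8 9 10 10

10 8 8 6 8 8 9 10 10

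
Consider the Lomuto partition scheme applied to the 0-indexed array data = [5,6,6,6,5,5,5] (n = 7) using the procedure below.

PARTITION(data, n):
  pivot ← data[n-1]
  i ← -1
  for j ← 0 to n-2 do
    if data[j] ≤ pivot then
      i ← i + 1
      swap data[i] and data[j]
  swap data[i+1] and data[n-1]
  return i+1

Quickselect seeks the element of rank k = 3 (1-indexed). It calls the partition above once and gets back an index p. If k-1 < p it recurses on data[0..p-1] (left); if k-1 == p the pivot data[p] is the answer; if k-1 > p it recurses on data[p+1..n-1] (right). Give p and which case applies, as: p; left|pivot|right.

3; left

pivot = data[6] = 5; i = -1
j=0: data[0]=5 ≤ 5 → i=0, swap data[0],data[0] (no change) → [5,6,6,6,5,5,5]
j=1: data[1]=6 > 5 → no swap
j=2: data[2]=6 > 5 → no swap
j=3: data[3]=6 > 5 → no swap
j=4: data[4]=5 ≤ 5 → i=1, swap data[1],data[4] → [5,5,6,6,6,5,5]
j=5: data[5]=5 ≤ 5 → i=2, swap data[2],data[5] → [5,5,5,6,6,6,5]
final swap data[3],data[6] → [5,5,5,5,6,6,6]; return 3
p = 3; k-1 = 2 < 3 ⇒ left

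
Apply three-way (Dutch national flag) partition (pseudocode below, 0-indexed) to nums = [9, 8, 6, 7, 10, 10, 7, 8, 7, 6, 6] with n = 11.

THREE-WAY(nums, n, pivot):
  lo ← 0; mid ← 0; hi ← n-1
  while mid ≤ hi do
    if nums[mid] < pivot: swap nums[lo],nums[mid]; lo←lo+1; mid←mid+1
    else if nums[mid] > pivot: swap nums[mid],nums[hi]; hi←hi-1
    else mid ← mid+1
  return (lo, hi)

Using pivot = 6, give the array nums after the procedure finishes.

[6, 6, 6, 10, 10, 7, 8, 7, 7, 8, 9]

pivot = 6; lo=0, mid=0, hi=10
nums[mid]=9>6: swap nums[0],nums[10]; hi=9 → [6, 8, 6, 7, 10, 10, 7, 8, 7, 6, 9]
nums[mid]=6=6: mid=1
nums[mid]=8>6: swap nums[1],nums[9]; hi=8 → [6, 6, 6, 7, 10, 10, 7, 8, 7, 8, 9]
nums[mid]=6=6: mid=2
nums[mid]=6=6: mid=3
nums[mid]=7>6: swap nums[3],nums[8]; hi=7 → [6, 6, 6, 7, 10, 10, 7, 8, 7, 8, 9]
nums[mid]=7>6: swap nums[3],nums[7]; hi=6 → [6, 6, 6, 8, 10, 10, 7, 7, 7, 8, 9]
nums[mid]=8>6: swap nums[3],nums[6]; hi=5 → [6, 6, 6, 7, 10, 10, 8, 7, 7, 8, 9]
nums[mid]=7>6: swap nums[3],nums[5]; hi=4 → [6, 6, 6, 10, 10, 7, 8, 7, 7, 8, 9]
nums[mid]=10>6: swap nums[3],nums[4]; hi=3 → [6, 6, 6, 10, 10, 7, 8, 7, 7, 8, 9]
nums[mid]=10>6: swap nums[3],nums[3]; hi=2 → [6, 6, 6, 10, 10, 7, 8, 7, 7, 8, 9]
end: lo=0, hi=2; nums = [6, 6, 6, 10, 10, 7, 8, 7, 7, 8, 9]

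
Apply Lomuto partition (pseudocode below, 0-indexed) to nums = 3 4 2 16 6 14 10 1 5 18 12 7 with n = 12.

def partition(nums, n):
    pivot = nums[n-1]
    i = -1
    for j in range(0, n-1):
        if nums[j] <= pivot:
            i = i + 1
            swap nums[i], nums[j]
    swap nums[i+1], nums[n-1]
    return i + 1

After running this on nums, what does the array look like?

pivot=7, i=-1
j=0: 3≤7, i=0, swap(0,0) ⇒ 3 4 2 16 6 14 10 1 5 18 12 7
j=1: 4≤7, i=1, swap(1,1) ⇒ 3 4 2 16 6 14 10 1 5 18 12 7
j=2: 2≤7, i=2, swap(2,2) ⇒ 3 4 2 16 6 14 10 1 5 18 12 7
j=3: 16>7, skip
j=4: 6≤7, i=3, swap(3,4) ⇒ 3 4 2 6 16 14 10 1 5 18 12 7
j=5: 14>7, skip
j=6: 10>7, skip
j=7: 1≤7, i=4, swap(4,7) ⇒ 3 4 2 6 1 14 10 16 5 18 12 7
j=8: 5≤7, i=5, swap(5,8) ⇒ 3 4 2 6 1 5 10 16 14 18 12 7
j=9: 18>7, skip
j=10: 12>7, skip
swap(6,11) ⇒ 3 4 2 6 1 5 7 16 14 18 12 10; return 6

3 4 2 6 1 5 7 16 14 18 12 10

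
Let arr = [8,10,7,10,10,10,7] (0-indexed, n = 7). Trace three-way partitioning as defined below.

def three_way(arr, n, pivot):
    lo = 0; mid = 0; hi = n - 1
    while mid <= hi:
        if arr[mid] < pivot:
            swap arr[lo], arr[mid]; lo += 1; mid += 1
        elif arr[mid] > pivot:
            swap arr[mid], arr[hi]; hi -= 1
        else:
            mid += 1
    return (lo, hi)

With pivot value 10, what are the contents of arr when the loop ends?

pivot = 10; lo=0, mid=0, hi=6
arr[mid]=8<10: swap arr[0],arr[0]; lo=1,mid=1 → [8,10,7,10,10,10,7]
arr[mid]=10=10: mid=2
arr[mid]=7<10: swap arr[1],arr[2]; lo=2,mid=3 → [8,7,10,10,10,10,7]
arr[mid]=10=10: mid=4
arr[mid]=10=10: mid=5
arr[mid]=10=10: mid=6
arr[mid]=7<10: swap arr[2],arr[6]; lo=3,mid=7 → [8,7,7,10,10,10,10]
end: lo=3, hi=6; arr = [8,7,7,10,10,10,10]

[8,7,7,10,10,10,10]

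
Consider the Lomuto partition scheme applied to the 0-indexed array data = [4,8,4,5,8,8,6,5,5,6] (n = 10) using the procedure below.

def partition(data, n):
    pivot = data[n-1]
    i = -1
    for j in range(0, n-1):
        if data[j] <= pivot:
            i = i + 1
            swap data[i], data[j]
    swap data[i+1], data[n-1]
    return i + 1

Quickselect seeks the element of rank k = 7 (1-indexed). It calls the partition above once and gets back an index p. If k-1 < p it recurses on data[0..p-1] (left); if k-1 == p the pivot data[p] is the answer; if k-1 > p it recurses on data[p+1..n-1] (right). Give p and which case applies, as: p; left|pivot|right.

6; pivot

pivot=6, i=-1
j=0: 4≤6, i=0, swap(0,0) ⇒ [4,8,4,5,8,8,6,5,5,6]
j=1: 8>6, skip
j=2: 4≤6, i=1, swap(1,2) ⇒ [4,4,8,5,8,8,6,5,5,6]
j=3: 5≤6, i=2, swap(2,3) ⇒ [4,4,5,8,8,8,6,5,5,6]
j=4: 8>6, skip
j=5: 8>6, skip
j=6: 6≤6, i=3, swap(3,6) ⇒ [4,4,5,6,8,8,8,5,5,6]
j=7: 5≤6, i=4, swap(4,7) ⇒ [4,4,5,6,5,8,8,8,5,6]
j=8: 5≤6, i=5, swap(5,8) ⇒ [4,4,5,6,5,5,8,8,8,6]
swap(6,9) ⇒ [4,4,5,6,5,5,6,8,8,8]; return 6
p = 6; k-1 = 6 == 6 ⇒ pivot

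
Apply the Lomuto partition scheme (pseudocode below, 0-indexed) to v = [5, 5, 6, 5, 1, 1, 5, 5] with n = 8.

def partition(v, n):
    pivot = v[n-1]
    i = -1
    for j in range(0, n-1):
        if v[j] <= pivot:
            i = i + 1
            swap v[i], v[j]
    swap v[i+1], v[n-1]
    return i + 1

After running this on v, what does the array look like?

[5, 5, 5, 1, 1, 5, 5, 6]

pivot=5, i=-1
j=0: 5≤5, i=0, swap(0,0) ⇒ [5, 5, 6, 5, 1, 1, 5, 5]
j=1: 5≤5, i=1, swap(1,1) ⇒ [5, 5, 6, 5, 1, 1, 5, 5]
j=2: 6>5, skip
j=3: 5≤5, i=2, swap(2,3) ⇒ [5, 5, 5, 6, 1, 1, 5, 5]
j=4: 1≤5, i=3, swap(3,4) ⇒ [5, 5, 5, 1, 6, 1, 5, 5]
j=5: 1≤5, i=4, swap(4,5) ⇒ [5, 5, 5, 1, 1, 6, 5, 5]
j=6: 5≤5, i=5, swap(5,6) ⇒ [5, 5, 5, 1, 1, 5, 6, 5]
swap(6,7) ⇒ [5, 5, 5, 1, 1, 5, 5, 6]; return 6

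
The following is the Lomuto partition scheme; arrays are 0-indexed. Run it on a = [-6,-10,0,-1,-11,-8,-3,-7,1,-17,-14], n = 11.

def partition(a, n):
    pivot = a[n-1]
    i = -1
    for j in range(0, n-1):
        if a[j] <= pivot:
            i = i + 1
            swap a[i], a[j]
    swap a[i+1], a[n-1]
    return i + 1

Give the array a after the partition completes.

[-17,-14,0,-1,-11,-8,-3,-7,1,-6,-10]

pivot=-14, i=-1
j=0: -6>-14, skip
j=1: -10>-14, skip
j=2: 0>-14, skip
j=3: -1>-14, skip
j=4: -11>-14, skip
j=5: -8>-14, skip
j=6: -3>-14, skip
j=7: -7>-14, skip
j=8: 1>-14, skip
j=9: -17≤-14, i=0, swap(0,9) ⇒ [-17,-10,0,-1,-11,-8,-3,-7,1,-6,-14]
swap(1,10) ⇒ [-17,-14,0,-1,-11,-8,-3,-7,1,-6,-10]; return 1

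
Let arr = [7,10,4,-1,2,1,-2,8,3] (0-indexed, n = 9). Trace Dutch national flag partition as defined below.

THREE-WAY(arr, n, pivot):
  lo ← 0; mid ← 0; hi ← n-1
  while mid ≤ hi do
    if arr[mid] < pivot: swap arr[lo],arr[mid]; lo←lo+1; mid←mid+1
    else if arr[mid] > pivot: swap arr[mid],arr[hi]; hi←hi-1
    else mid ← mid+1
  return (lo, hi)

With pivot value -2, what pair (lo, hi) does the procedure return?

pivot = -2; lo=0, mid=0, hi=8
arr[mid]=7>-2: swap arr[0],arr[8]; hi=7 → [3,10,4,-1,2,1,-2,8,7]
arr[mid]=3>-2: swap arr[0],arr[7]; hi=6 → [8,10,4,-1,2,1,-2,3,7]
arr[mid]=8>-2: swap arr[0],arr[6]; hi=5 → [-2,10,4,-1,2,1,8,3,7]
arr[mid]=-2=-2: mid=1
arr[mid]=10>-2: swap arr[1],arr[5]; hi=4 → [-2,1,4,-1,2,10,8,3,7]
arr[mid]=1>-2: swap arr[1],arr[4]; hi=3 → [-2,2,4,-1,1,10,8,3,7]
arr[mid]=2>-2: swap arr[1],arr[3]; hi=2 → [-2,-1,4,2,1,10,8,3,7]
arr[mid]=-1>-2: swap arr[1],arr[2]; hi=1 → [-2,4,-1,2,1,10,8,3,7]
arr[mid]=4>-2: swap arr[1],arr[1]; hi=0 → [-2,4,-1,2,1,10,8,3,7]
end: lo=0, hi=0; arr = [-2,4,-1,2,1,10,8,3,7]

(0, 0)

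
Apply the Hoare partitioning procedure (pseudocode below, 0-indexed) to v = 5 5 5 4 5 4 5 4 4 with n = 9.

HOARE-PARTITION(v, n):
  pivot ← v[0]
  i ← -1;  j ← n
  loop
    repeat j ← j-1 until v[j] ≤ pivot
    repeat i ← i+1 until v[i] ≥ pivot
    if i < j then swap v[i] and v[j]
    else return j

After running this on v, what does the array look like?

pivot = v[0] = 5; i = -1, j = 9
j→8 (v[8]=4≤5), i→0 (v[0]=5≥5); i<j, swap → 4 5 5 4 5 4 5 4 5
j→7 (v[7]=4≤5), i→1 (v[1]=5≥5); i<j, swap → 4 4 5 4 5 4 5 5 5
j→6 (v[6]=5≤5), i→2 (v[2]=5≥5); i<j, swap → 4 4 5 4 5 4 5 5 5
j→5 (v[5]=4≤5), i→4 (v[4]=5≥5); i<j, swap → 4 4 5 4 4 5 5 5 5
j→4, i→5; i≥j, return j=4. v = 4 4 5 4 4 5 5 5 5

4 4 5 4 4 5 5 5 5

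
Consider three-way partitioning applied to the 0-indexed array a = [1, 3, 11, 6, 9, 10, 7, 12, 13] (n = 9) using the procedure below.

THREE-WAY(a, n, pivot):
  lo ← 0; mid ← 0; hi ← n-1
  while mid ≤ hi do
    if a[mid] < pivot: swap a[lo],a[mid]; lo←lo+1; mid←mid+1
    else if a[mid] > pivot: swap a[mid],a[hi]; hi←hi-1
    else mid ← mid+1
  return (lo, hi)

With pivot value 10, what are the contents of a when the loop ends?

[1, 3, 7, 6, 9, 10, 12, 13, 11]

lo=0 mid=0 hi=8
1<10: swap(0,0), lo=1 mid=1 ⇒ [1, 3, 11, 6, 9, 10, 7, 12, 13]
3<10: swap(1,1), lo=2 mid=2 ⇒ [1, 3, 11, 6, 9, 10, 7, 12, 13]
11>10: swap(2,8), hi=7 ⇒ [1, 3, 13, 6, 9, 10, 7, 12, 11]
13>10: swap(2,7), hi=6 ⇒ [1, 3, 12, 6, 9, 10, 7, 13, 11]
12>10: swap(2,6), hi=5 ⇒ [1, 3, 7, 6, 9, 10, 12, 13, 11]
7<10: swap(2,2), lo=3 mid=3 ⇒ [1, 3, 7, 6, 9, 10, 12, 13, 11]
6<10: swap(3,3), lo=4 mid=4 ⇒ [1, 3, 7, 6, 9, 10, 12, 13, 11]
9<10: swap(4,4), lo=5 mid=5 ⇒ [1, 3, 7, 6, 9, 10, 12, 13, 11]
10=10: mid=6
done. lo=5 hi=5; a=[1, 3, 7, 6, 9, 10, 12, 13, 11]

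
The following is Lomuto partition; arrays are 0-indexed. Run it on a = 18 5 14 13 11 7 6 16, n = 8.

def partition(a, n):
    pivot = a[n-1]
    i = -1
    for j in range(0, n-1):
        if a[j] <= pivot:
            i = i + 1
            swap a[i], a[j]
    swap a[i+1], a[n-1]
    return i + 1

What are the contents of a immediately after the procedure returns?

5 14 13 11 7 6 16 18

pivot=16, i=-1
j=0: 18>16, skip
j=1: 5≤16, i=0, swap(0,1) ⇒ 5 18 14 13 11 7 6 16
j=2: 14≤16, i=1, swap(1,2) ⇒ 5 14 18 13 11 7 6 16
j=3: 13≤16, i=2, swap(2,3) ⇒ 5 14 13 18 11 7 6 16
j=4: 11≤16, i=3, swap(3,4) ⇒ 5 14 13 11 18 7 6 16
j=5: 7≤16, i=4, swap(4,5) ⇒ 5 14 13 11 7 18 6 16
j=6: 6≤16, i=5, swap(5,6) ⇒ 5 14 13 11 7 6 18 16
swap(6,7) ⇒ 5 14 13 11 7 6 16 18; return 6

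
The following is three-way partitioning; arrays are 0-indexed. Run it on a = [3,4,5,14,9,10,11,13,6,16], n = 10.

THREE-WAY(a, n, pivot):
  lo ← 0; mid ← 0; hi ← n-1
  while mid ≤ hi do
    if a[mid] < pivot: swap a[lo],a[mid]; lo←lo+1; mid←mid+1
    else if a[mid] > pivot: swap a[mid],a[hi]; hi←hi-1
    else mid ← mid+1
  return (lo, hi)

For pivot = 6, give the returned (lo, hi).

pivot = 6; lo=0, mid=0, hi=9
a[mid]=3<6: swap a[0],a[0]; lo=1,mid=1 → [3,4,5,14,9,10,11,13,6,16]
a[mid]=4<6: swap a[1],a[1]; lo=2,mid=2 → [3,4,5,14,9,10,11,13,6,16]
a[mid]=5<6: swap a[2],a[2]; lo=3,mid=3 → [3,4,5,14,9,10,11,13,6,16]
a[mid]=14>6: swap a[3],a[9]; hi=8 → [3,4,5,16,9,10,11,13,6,14]
a[mid]=16>6: swap a[3],a[8]; hi=7 → [3,4,5,6,9,10,11,13,16,14]
a[mid]=6=6: mid=4
a[mid]=9>6: swap a[4],a[7]; hi=6 → [3,4,5,6,13,10,11,9,16,14]
a[mid]=13>6: swap a[4],a[6]; hi=5 → [3,4,5,6,11,10,13,9,16,14]
a[mid]=11>6: swap a[4],a[5]; hi=4 → [3,4,5,6,10,11,13,9,16,14]
a[mid]=10>6: swap a[4],a[4]; hi=3 → [3,4,5,6,10,11,13,9,16,14]
end: lo=3, hi=3; a = [3,4,5,6,10,11,13,9,16,14]

(3, 3)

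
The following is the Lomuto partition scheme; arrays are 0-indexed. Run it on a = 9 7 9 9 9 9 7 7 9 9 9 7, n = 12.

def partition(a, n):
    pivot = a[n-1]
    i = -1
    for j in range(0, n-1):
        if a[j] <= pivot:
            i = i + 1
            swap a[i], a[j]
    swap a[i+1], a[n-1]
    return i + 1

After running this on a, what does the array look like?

7 7 7 7 9 9 9 9 9 9 9 9

pivot = a[11] = 7; i = -1
j=0: a[0]=9 > 7 → no swap
j=1: a[1]=7 ≤ 7 → i=0, swap a[0],a[1] → 7 9 9 9 9 9 7 7 9 9 9 7
j=2: a[2]=9 > 7 → no swap
j=3: a[3]=9 > 7 → no swap
j=4: a[4]=9 > 7 → no swap
j=5: a[5]=9 > 7 → no swap
j=6: a[6]=7 ≤ 7 → i=1, swap a[1],a[6] → 7 7 9 9 9 9 9 7 9 9 9 7
j=7: a[7]=7 ≤ 7 → i=2, swap a[2],a[7] → 7 7 7 9 9 9 9 9 9 9 9 7
j=8: a[8]=9 > 7 → no swap
j=9: a[9]=9 > 7 → no swap
j=10: a[10]=9 > 7 → no swap
final swap a[3],a[11] → 7 7 7 7 9 9 9 9 9 9 9 9; return 3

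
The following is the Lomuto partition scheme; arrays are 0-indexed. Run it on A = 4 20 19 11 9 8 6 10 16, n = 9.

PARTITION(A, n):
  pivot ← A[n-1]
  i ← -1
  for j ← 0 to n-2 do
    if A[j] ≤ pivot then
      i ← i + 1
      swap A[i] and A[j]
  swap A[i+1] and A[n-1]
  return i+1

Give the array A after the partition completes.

pivot=16, i=-1
j=0: 4≤16, i=0, swap(0,0) ⇒ 4 20 19 11 9 8 6 10 16
j=1: 20>16, skip
j=2: 19>16, skip
j=3: 11≤16, i=1, swap(1,3) ⇒ 4 11 19 20 9 8 6 10 16
j=4: 9≤16, i=2, swap(2,4) ⇒ 4 11 9 20 19 8 6 10 16
j=5: 8≤16, i=3, swap(3,5) ⇒ 4 11 9 8 19 20 6 10 16
j=6: 6≤16, i=4, swap(4,6) ⇒ 4 11 9 8 6 20 19 10 16
j=7: 10≤16, i=5, swap(5,7) ⇒ 4 11 9 8 6 10 19 20 16
swap(6,8) ⇒ 4 11 9 8 6 10 16 20 19; return 6

4 11 9 8 6 10 16 20 19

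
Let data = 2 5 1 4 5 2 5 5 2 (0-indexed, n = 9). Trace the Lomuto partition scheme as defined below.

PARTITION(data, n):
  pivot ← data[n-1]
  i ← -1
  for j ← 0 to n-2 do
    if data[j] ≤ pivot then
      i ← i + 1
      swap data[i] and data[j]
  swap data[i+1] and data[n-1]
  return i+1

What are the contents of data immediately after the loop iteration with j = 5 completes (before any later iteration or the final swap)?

2 1 2 4 5 5 5 5 2

pivot=2, i=-1
j=0: 2≤2, i=0, swap(0,0) ⇒ 2 5 1 4 5 2 5 5 2
j=1: 5>2, skip
j=2: 1≤2, i=1, swap(1,2) ⇒ 2 1 5 4 5 2 5 5 2
j=3: 4>2, skip
j=4: 5>2, skip
j=5: 2≤2, i=2, swap(2,5) ⇒ 2 1 2 4 5 5 5 5 2
(after j=5) data = 2 1 2 4 5 5 5 5 2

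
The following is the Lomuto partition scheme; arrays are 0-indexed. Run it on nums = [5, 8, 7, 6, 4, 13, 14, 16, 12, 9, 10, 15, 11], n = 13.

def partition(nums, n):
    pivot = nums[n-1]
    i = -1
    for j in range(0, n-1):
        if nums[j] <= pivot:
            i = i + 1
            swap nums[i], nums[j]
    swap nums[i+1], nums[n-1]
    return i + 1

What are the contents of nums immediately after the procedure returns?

[5, 8, 7, 6, 4, 9, 10, 11, 12, 13, 14, 15, 16]

pivot=11, i=-1
j=0: 5≤11, i=0, swap(0,0) ⇒ [5, 8, 7, 6, 4, 13, 14, 16, 12, 9, 10, 15, 11]
j=1: 8≤11, i=1, swap(1,1) ⇒ [5, 8, 7, 6, 4, 13, 14, 16, 12, 9, 10, 15, 11]
j=2: 7≤11, i=2, swap(2,2) ⇒ [5, 8, 7, 6, 4, 13, 14, 16, 12, 9, 10, 15, 11]
j=3: 6≤11, i=3, swap(3,3) ⇒ [5, 8, 7, 6, 4, 13, 14, 16, 12, 9, 10, 15, 11]
j=4: 4≤11, i=4, swap(4,4) ⇒ [5, 8, 7, 6, 4, 13, 14, 16, 12, 9, 10, 15, 11]
j=5: 13>11, skip
j=6: 14>11, skip
j=7: 16>11, skip
j=8: 12>11, skip
j=9: 9≤11, i=5, swap(5,9) ⇒ [5, 8, 7, 6, 4, 9, 14, 16, 12, 13, 10, 15, 11]
j=10: 10≤11, i=6, swap(6,10) ⇒ [5, 8, 7, 6, 4, 9, 10, 16, 12, 13, 14, 15, 11]
j=11: 15>11, skip
swap(7,12) ⇒ [5, 8, 7, 6, 4, 9, 10, 11, 12, 13, 14, 15, 16]; return 7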